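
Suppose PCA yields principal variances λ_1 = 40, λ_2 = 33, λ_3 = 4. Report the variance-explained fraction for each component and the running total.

Step 1 — total variance = trace(Sigma) = Σ λ_i = 40 + 33 + 4 = 77.

Step 2 — fraction explained by component i = λ_i / Σ λ:
  PC1: 40/77 = 0.5195
  PC2: 33/77 = 0.4286
  PC3: 4/77 = 0.0519

Step 3 — cumulative fraction after k components = (λ_1 + ... + λ_k) / Σ λ:
  k = 1: 40/77 = 0.5195
  k = 2: (40 + 33)/77 = 73/77 = 0.9481
  k = 3: (40 + 33 + 4)/77 = 77/77 = 1

Summary (fraction, with percent):

explained: PC1 0.5195 (51.95%), PC2 0.4286 (42.86%), PC3 0.0519 (5.19%);  cumulative: 0.5195, 0.9481, 1


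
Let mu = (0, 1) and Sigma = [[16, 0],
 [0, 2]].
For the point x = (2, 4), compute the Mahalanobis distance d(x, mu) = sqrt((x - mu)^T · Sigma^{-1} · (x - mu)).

Step 1 — centre the observation: (x - mu) = (2, 3).

Step 2 — invert Sigma. det(Sigma) = 16·2 - (0)² = 32.
  Sigma^{-1} = (1/det) · [[d, -b], [-b, a]] = [[0.0625, 0],
 [0, 0.5]].

Step 3 — form the quadratic (x - mu)^T · Sigma^{-1} · (x - mu):
  Sigma^{-1} · (x - mu) = (0.125, 1.5).
  (x - mu)^T · [Sigma^{-1} · (x - mu)] = (2)·(0.125) + (3)·(1.5) = 4.75.

Step 4 — take square root: d = √(4.75) ≈ 2.1794.

d(x, mu) = √(4.75) ≈ 2.1794


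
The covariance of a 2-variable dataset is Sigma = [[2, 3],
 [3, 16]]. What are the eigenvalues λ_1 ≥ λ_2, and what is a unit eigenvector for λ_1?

Step 1 — characteristic polynomial of 2×2 Sigma:
  det(Sigma - λI) = λ² - trace · λ + det = 0.
  trace = 2 + 16 = 18, det = 2·16 - (3)² = 23.
Step 2 — discriminant:
  Δ = trace² - 4·det = 324 - 92 = 232.
Step 3 — eigenvalues:
  λ = (trace ± √Δ)/2 = (18 ± 15.2315)/2,
  λ_1 = 16.6158,  λ_2 = 1.3842.

Step 4 — unit eigenvector for λ_1: solve (Sigma - λ_1 I)v = 0. First row:
  (2 - 16.6158)·v_x + (3)·v_y = 0, i.e. (-14.6158)·v_x + (3)·v_y = 0,
  so v ∝ (b, λ_1 - a) = (3, 14.6158) = u.
  ||u|| = √((3)² + (14.6158)²) = √(222.6208) ≈ 14.9205,
  v_1 = u/||u|| ≈ (0.2011, 0.9796) (||v_1|| = 1).

λ_1 = 16.6158,  λ_2 = 1.3842;  v_1 ≈ (0.2011, 0.9796)


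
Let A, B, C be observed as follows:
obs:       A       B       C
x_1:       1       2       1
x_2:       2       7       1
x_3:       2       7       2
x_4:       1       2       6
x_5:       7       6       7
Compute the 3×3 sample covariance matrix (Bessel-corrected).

Step 1 — column means:
  mean(A) = (1 + 2 + 2 + 1 + 7) / 5 = 13/5 = 2.6
  mean(B) = (2 + 7 + 7 + 2 + 6) / 5 = 24/5 = 4.8
  mean(C) = (1 + 1 + 2 + 6 + 7) / 5 = 17/5 = 3.4

Step 2 — sample covariance S[i,j] = (1/(n-1)) · Σ_k (x_{k,i} - mean_i) · (x_{k,j} - mean_j), with n-1 = 4.
  S[A,A] = ((-1.6)·(-1.6) + (-0.6)·(-0.6) + (-0.6)·(-0.6) + (-1.6)·(-1.6) + (4.4)·(4.4)) / 4 = 25.2/4 = 6.3
  S[A,B] = ((-1.6)·(-2.8) + (-0.6)·(2.2) + (-0.6)·(2.2) + (-1.6)·(-2.8) + (4.4)·(1.2)) / 4 = 11.6/4 = 2.9
  S[A,C] = ((-1.6)·(-2.4) + (-0.6)·(-2.4) + (-0.6)·(-1.4) + (-1.6)·(2.6) + (4.4)·(3.6)) / 4 = 17.8/4 = 4.45
  S[B,B] = ((-2.8)·(-2.8) + (2.2)·(2.2) + (2.2)·(2.2) + (-2.8)·(-2.8) + (1.2)·(1.2)) / 4 = 26.8/4 = 6.7
  S[B,C] = ((-2.8)·(-2.4) + (2.2)·(-2.4) + (2.2)·(-1.4) + (-2.8)·(2.6) + (1.2)·(3.6)) / 4 = -4.6/4 = -1.15
  S[C,C] = ((-2.4)·(-2.4) + (-2.4)·(-2.4) + (-1.4)·(-1.4) + (2.6)·(2.6) + (3.6)·(3.6)) / 4 = 33.2/4 = 8.3

S is symmetric (S[j,i] = S[i,j]). Assembling:

S = [[6.3, 2.9, 4.45],
 [2.9, 6.7, -1.15],
 [4.45, -1.15, 8.3]]


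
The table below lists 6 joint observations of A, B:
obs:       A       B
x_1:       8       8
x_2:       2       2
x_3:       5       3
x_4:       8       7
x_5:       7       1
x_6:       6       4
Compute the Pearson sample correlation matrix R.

Step 1 — column means:
  mean(A) = (8 + 2 + 5 + 8 + 7 + 6) / 6 = 36/6 = 6
  mean(B) = (8 + 2 + 3 + 7 + 1 + 4) / 6 = 25/6 = 4.1667

Step 2 — sample variances and covariances s[i,j] = (1/(n-1)) · Σ_k (x_{k,i} - mean_i) · (x_{k,j} - mean_j), with n-1 = 5:
  s[A,A] = ((2)·(2) + (-4)·(-4) + (-1)·(-1) + (2)·(2) + (1)·(1) + (0)·(0)) / 5 = 26/5 = 5.2
  s[A,B] = ((2)·(3.8333) + (-4)·(-2.1667) + (-1)·(-1.1667) + (2)·(2.8333) + (1)·(-3.1667) + (0)·(-0.1667)) / 5 = 20/5 = 4
  s[B,B] = ((3.8333)·(3.8333) + (-2.1667)·(-2.1667) + (-1.1667)·(-1.1667) + (2.8333)·(2.8333) + (-3.1667)·(-3.1667) + (-0.1667)·(-0.1667)) / 5 = 38.8333/5 = 7.7667
  Sample standard deviations s_i = √(s[i,i]):
  s(A) = √(5.2) = 2.2804
  s(B) = √(7.7667) = 2.7869

Step 3 — r_{ij} = s_{ij} / (s_i · s_j):
  r[A,A] = 1 (diagonal).
  r[A,B] = 4 / (2.2804 · 2.7869) = 4 / 6.3551 = 0.6294
  r[B,B] = 1 (diagonal).

R is symmetric with unit diagonal. Assembling:

R = [[1, 0.6294],
 [0.6294, 1]]


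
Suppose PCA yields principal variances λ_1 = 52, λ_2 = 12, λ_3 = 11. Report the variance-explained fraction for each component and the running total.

Step 1 — total variance = trace(Sigma) = Σ λ_i = 52 + 12 + 11 = 75.

Step 2 — fraction explained by component i = λ_i / Σ λ:
  PC1: 52/75 = 0.6933
  PC2: 12/75 = 0.16
  PC3: 11/75 = 0.1467

Step 3 — cumulative fraction after k components = (λ_1 + ... + λ_k) / Σ λ:
  k = 1: 52/75 = 0.6933
  k = 2: (52 + 12)/75 = 64/75 = 0.8533
  k = 3: (52 + 12 + 11)/75 = 75/75 = 1

Summary (fraction, with percent):

explained: PC1 0.6933 (69.33%), PC2 0.16 (16%), PC3 0.1467 (14.67%);  cumulative: 0.6933, 0.8533, 1


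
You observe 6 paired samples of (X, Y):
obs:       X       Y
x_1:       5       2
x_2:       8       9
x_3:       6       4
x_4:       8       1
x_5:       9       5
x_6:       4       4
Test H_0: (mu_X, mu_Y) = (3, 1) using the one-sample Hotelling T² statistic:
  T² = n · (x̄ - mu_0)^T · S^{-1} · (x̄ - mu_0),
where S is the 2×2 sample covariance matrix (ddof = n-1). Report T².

Step 1 — sample mean vector:
  mean(X) = (5 + 8 + 6 + 8 + 9 + 4) / 6 = 40/6 = 6.6667
  mean(Y) = (2 + 9 + 4 + 1 + 5 + 4) / 6 = 25/6 = 4.1667
  x̄ = (6.6667, 4.1667),  deviation x̄ - mu_0 = (6.6667, 4.1667) - (3, 1) = (3.6667, 3.1667).

Step 2 — sample covariance matrix, S[i,j] = (1/(n-1)) · Σ_k (x_{k,i} - mean_i) · (x_{k,j} - mean_j), divisor n-1 = 5:
  S[X,X] = ((-1.6667)·(-1.6667) + (1.3333)·(1.3333) + (-0.6667)·(-0.6667) + (1.3333)·(1.3333) + (2.3333)·(2.3333) + (-2.6667)·(-2.6667)) / 5 = 19.3333/5 = 3.8667
  S[X,Y] = ((-1.6667)·(-2.1667) + (1.3333)·(4.8333) + (-0.6667)·(-0.1667) + (1.3333)·(-3.1667) + (2.3333)·(0.8333) + (-2.6667)·(-0.1667)) / 5 = 8.3333/5 = 1.6667
  S[Y,Y] = ((-2.1667)·(-2.1667) + (4.8333)·(4.8333) + (-0.1667)·(-0.1667) + (-3.1667)·(-3.1667) + (0.8333)·(0.8333) + (-0.1667)·(-0.1667)) / 5 = 38.8333/5 = 7.7667
  S = [[3.8667, 1.6667],
 [1.6667, 7.7667]].

Step 3 — invert S. det(S) = 3.8667·7.7667 - (1.6667)² = 27.2533.
  S^{-1} = (1/det) · [[d, -b], [-b, a]] = [[0.285, -0.0612],
 [-0.0612, 0.1419]].

Step 4 — quadratic form (x̄ - mu_0)^T · S^{-1} · (x̄ - mu_0):
  S^{-1} · (x̄ - mu_0) = (0.8513, 0.225),
  (x̄ - mu_0)^T · [...] = (3.6667)·(0.8513) + (3.1667)·(0.225) = 3.834.

Step 5 — scale by n: T² = 6 · 3.834 = 23.0039.

T² ≈ 23.0039


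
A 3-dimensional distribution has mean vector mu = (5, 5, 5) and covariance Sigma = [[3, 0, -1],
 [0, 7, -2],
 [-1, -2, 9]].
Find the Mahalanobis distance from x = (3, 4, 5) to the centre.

Step 1 — centre the observation: (x - mu) = (-2, -1, 0).

Step 2 — invert Sigma (cofactor / det for 3×3, or solve directly):
  Sigma^{-1} = [[0.3471, 0.0118, 0.0412],
 [0.0118, 0.1529, 0.0353],
 [0.0412, 0.0353, 0.1235]].

Step 3 — form the quadratic (x - mu)^T · Sigma^{-1} · (x - mu):
  Sigma^{-1} · (x - mu) = (-0.7059, -0.1765, -0.1176).
  (x - mu)^T · [Sigma^{-1} · (x - mu)] = (-2)·(-0.7059) + (-1)·(-0.1765) + (0)·(-0.1176) = 1.5882.

Step 4 — take square root: d = √(1.5882) ≈ 1.2603.

d(x, mu) = √(1.5882) ≈ 1.2603


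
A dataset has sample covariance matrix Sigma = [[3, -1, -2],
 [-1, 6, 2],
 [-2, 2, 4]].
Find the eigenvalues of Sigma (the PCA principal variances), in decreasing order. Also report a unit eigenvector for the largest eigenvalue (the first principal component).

Step 1 — characteristic polynomial p(λ) = det(λI - Sigma) = λ³ - tr·λ² + c_1·λ - det, where tr = trace, c_1 = sum of the principal 2×2 minors, det = det(Sigma):
  tr = 3 + 6 + 4 = 13,
  c_1 = (3·6 - (-1)²) + (3·4 - (-2)²) + (6·4 - (2)²) = 17 + 8 + 20 = 45,
  det = 3·(6·4 - (2)²) - (-1)·((-1)·4 - (2)·(-2)) + (-2)·((-1)·(2) - 6·(-2)) = 3·(20) - (-1)·(0) + (-2)·(10) = 40.
  So p(λ) = λ³ - 13λ² + 45λ - 40.
Step 2 — look for an integer root (rational root theorem: any rational root is an integer divisor of 40). Testing λ = 8:
  p(8) = 512 - 832 + 360 - 40 = 0  ✓
  Dividing out (λ - 8): p(λ) = (λ - 8)(λ² - 5λ + 5).
Step 3 — remaining eigenvalues from the quadratic λ² - 5λ + 5 = 0:
  Δ = 5² - 4·5 = 25 - 20 = 5,  λ = (5 ± √5)/2 = (5 ± 2.2361)/2 ≈ 3.618 or 1.382.
  Sorted: λ_1 = 8,  λ_2 = 3.618,  λ_3 = 1.382  (check: sum = 13 = tr ✓).

Step 4 — unit eigenvector for λ_1 = 8: v spans the null space of (Sigma - λ_1 I), whose rows are
  r_1 = (-5, -1, -2),  r_2 = (-1, -2, 2),  r_3 = (-2, 2, -4).
  v is orthogonal to every row, so take v ∝ r_1 × r_2 = ((-1)·(2) - (-2)·(-2), (-2)·(-1) - (-5)·(2), (-5)·(-2) - (-1)·(-1)) = (-6, 12, 9).
  Rescale (divide by 3; multiply by -1 so the first nonzero entry is positive): u = (2, -4, -3).
  ||u|| = √((2)² + (-4)² + (-3)²) = √(29) ≈ 5.3852,  v_1 = u/||u|| ≈ (0.3714, -0.7428, -0.5571) (||v_1|| = 1).

λ_1 = 8,  λ_2 = 3.618,  λ_3 = 1.382;  v_1 ≈ (0.3714, -0.7428, -0.5571)


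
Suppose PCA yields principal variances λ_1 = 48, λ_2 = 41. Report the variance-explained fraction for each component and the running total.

Step 1 — total variance = trace(Sigma) = Σ λ_i = 48 + 41 = 89.

Step 2 — fraction explained by component i = λ_i / Σ λ:
  PC1: 48/89 = 0.5393
  PC2: 41/89 = 0.4607

Step 3 — cumulative fraction after k components = (λ_1 + ... + λ_k) / Σ λ:
  k = 1: 48/89 = 0.5393
  k = 2: (48 + 41)/89 = 89/89 = 1

Summary (fraction, with percent):

explained: PC1 0.5393 (53.93%), PC2 0.4607 (46.07%);  cumulative: 0.5393, 1


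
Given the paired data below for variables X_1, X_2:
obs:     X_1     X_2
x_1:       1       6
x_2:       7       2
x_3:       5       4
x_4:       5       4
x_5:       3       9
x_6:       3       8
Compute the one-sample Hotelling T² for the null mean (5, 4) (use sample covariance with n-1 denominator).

Step 1 — sample mean vector:
  mean(X_1) = (1 + 7 + 5 + 5 + 3 + 3) / 6 = 24/6 = 4
  mean(X_2) = (6 + 2 + 4 + 4 + 9 + 8) / 6 = 33/6 = 5.5
  x̄ = (4, 5.5),  deviation x̄ - mu_0 = (4, 5.5) - (5, 4) = (-1, 1.5).

Step 2 — sample covariance matrix, S[i,j] = (1/(n-1)) · Σ_k (x_{k,i} - mean_i) · (x_{k,j} - mean_j), divisor n-1 = 5:
  S[X_1,X_1] = ((-3)·(-3) + (3)·(3) + (1)·(1) + (1)·(1) + (-1)·(-1) + (-1)·(-1)) / 5 = 22/5 = 4.4
  S[X_1,X_2] = ((-3)·(0.5) + (3)·(-3.5) + (1)·(-1.5) + (1)·(-1.5) + (-1)·(3.5) + (-1)·(2.5)) / 5 = -21/5 = -4.2
  S[X_2,X_2] = ((0.5)·(0.5) + (-3.5)·(-3.5) + (-1.5)·(-1.5) + (-1.5)·(-1.5) + (3.5)·(3.5) + (2.5)·(2.5)) / 5 = 35.5/5 = 7.1
  S = [[4.4, -4.2],
 [-4.2, 7.1]].

Step 3 — invert S. det(S) = 4.4·7.1 - (-4.2)² = 13.6.
  S^{-1} = (1/det) · [[d, -b], [-b, a]] = [[0.5221, 0.3088],
 [0.3088, 0.3235]].

Step 4 — quadratic form (x̄ - mu_0)^T · S^{-1} · (x̄ - mu_0):
  S^{-1} · (x̄ - mu_0) = (-0.0588, 0.1765),
  (x̄ - mu_0)^T · [...] = (-1)·(-0.0588) + (1.5)·(0.1765) = 0.3235.

Step 5 — scale by n: T² = 6 · 0.3235 = 1.9412.

T² ≈ 1.9412


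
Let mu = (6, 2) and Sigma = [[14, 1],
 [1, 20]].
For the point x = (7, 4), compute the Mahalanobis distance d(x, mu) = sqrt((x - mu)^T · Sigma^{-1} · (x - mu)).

Step 1 — centre the observation: (x - mu) = (1, 2).

Step 2 — invert Sigma. det(Sigma) = 14·20 - (1)² = 279.
  Sigma^{-1} = (1/det) · [[d, -b], [-b, a]] = [[0.0717, -0.0036],
 [-0.0036, 0.0502]].

Step 3 — form the quadratic (x - mu)^T · Sigma^{-1} · (x - mu):
  Sigma^{-1} · (x - mu) = (0.0645, 0.0968).
  (x - mu)^T · [Sigma^{-1} · (x - mu)] = (1)·(0.0645) + (2)·(0.0968) = 0.2581.

Step 4 — take square root: d = √(0.2581) ≈ 0.508.

d(x, mu) = √(0.2581) ≈ 0.508


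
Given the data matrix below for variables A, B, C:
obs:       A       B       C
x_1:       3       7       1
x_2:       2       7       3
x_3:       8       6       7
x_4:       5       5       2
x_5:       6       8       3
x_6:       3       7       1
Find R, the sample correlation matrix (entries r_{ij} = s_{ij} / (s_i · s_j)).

Step 1 — column means:
  mean(A) = (3 + 2 + 8 + 5 + 6 + 3) / 6 = 27/6 = 4.5
  mean(B) = (7 + 7 + 6 + 5 + 8 + 7) / 6 = 40/6 = 6.6667
  mean(C) = (1 + 3 + 7 + 2 + 3 + 1) / 6 = 17/6 = 2.8333

Step 2 — sample variances and covariances s[i,j] = (1/(n-1)) · Σ_k (x_{k,i} - mean_i) · (x_{k,j} - mean_j), with n-1 = 5:
  s[A,A] = ((-1.5)·(-1.5) + (-2.5)·(-2.5) + (3.5)·(3.5) + (0.5)·(0.5) + (1.5)·(1.5) + (-1.5)·(-1.5)) / 5 = 25.5/5 = 5.1
  s[A,B] = ((-1.5)·(0.3333) + (-2.5)·(0.3333) + (3.5)·(-0.6667) + (0.5)·(-1.6667) + (1.5)·(1.3333) + (-1.5)·(0.3333)) / 5 = -3/5 = -0.6
  s[A,C] = ((-1.5)·(-1.8333) + (-2.5)·(0.1667) + (3.5)·(4.1667) + (0.5)·(-0.8333) + (1.5)·(0.1667) + (-1.5)·(-1.8333)) / 5 = 19.5/5 = 3.9
  s[B,B] = ((0.3333)·(0.3333) + (0.3333)·(0.3333) + (-0.6667)·(-0.6667) + (-1.6667)·(-1.6667) + (1.3333)·(1.3333) + (0.3333)·(0.3333)) / 5 = 5.3333/5 = 1.0667
  s[B,C] = ((0.3333)·(-1.8333) + (0.3333)·(0.1667) + (-0.6667)·(4.1667) + (-1.6667)·(-0.8333) + (1.3333)·(0.1667) + (0.3333)·(-1.8333)) / 5 = -2.3333/5 = -0.4667
  s[C,C] = ((-1.8333)·(-1.8333) + (0.1667)·(0.1667) + (4.1667)·(4.1667) + (-0.8333)·(-0.8333) + (0.1667)·(0.1667) + (-1.8333)·(-1.8333)) / 5 = 24.8333/5 = 4.9667
  Sample standard deviations s_i = √(s[i,i]):
  s(A) = √(5.1) = 2.2583
  s(B) = √(1.0667) = 1.0328
  s(C) = √(4.9667) = 2.2286

Step 3 — r_{ij} = s_{ij} / (s_i · s_j):
  r[A,A] = 1 (diagonal).
  r[A,B] = -0.6 / (2.2583 · 1.0328) = -0.6 / 2.3324 = -0.2572
  r[A,C] = 3.9 / (2.2583 · 2.2286) = 3.9 / 5.0329 = 0.7749
  r[B,B] = 1 (diagonal).
  r[B,C] = -0.4667 / (1.0328 · 2.2286) = -0.4667 / 2.3017 = -0.2027
  r[C,C] = 1 (diagonal).

R is symmetric with unit diagonal. Assembling:

R = [[1, -0.2572, 0.7749],
 [-0.2572, 1, -0.2027],
 [0.7749, -0.2027, 1]]


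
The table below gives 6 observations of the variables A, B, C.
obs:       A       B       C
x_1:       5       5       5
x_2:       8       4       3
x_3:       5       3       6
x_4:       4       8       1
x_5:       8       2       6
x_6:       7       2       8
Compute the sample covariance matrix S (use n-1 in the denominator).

Step 1 — column means:
  mean(A) = (5 + 8 + 5 + 4 + 8 + 7) / 6 = 37/6 = 6.1667
  mean(B) = (5 + 4 + 3 + 8 + 2 + 2) / 6 = 24/6 = 4
  mean(C) = (5 + 3 + 6 + 1 + 6 + 8) / 6 = 29/6 = 4.8333

Step 2 — sample covariance S[i,j] = (1/(n-1)) · Σ_k (x_{k,i} - mean_i) · (x_{k,j} - mean_j), with n-1 = 5.
  S[A,A] = ((-1.1667)·(-1.1667) + (1.8333)·(1.8333) + (-1.1667)·(-1.1667) + (-2.1667)·(-2.1667) + (1.8333)·(1.8333) + (0.8333)·(0.8333)) / 5 = 14.8333/5 = 2.9667
  S[A,B] = ((-1.1667)·(1) + (1.8333)·(0) + (-1.1667)·(-1) + (-2.1667)·(4) + (1.8333)·(-2) + (0.8333)·(-2)) / 5 = -14/5 = -2.8
  S[A,C] = ((-1.1667)·(0.1667) + (1.8333)·(-1.8333) + (-1.1667)·(1.1667) + (-2.1667)·(-3.8333) + (1.8333)·(1.1667) + (0.8333)·(3.1667)) / 5 = 8.1667/5 = 1.6333
  S[B,B] = ((1)·(1) + (0)·(0) + (-1)·(-1) + (4)·(4) + (-2)·(-2) + (-2)·(-2)) / 5 = 26/5 = 5.2
  S[B,C] = ((1)·(0.1667) + (0)·(-1.8333) + (-1)·(1.1667) + (4)·(-3.8333) + (-2)·(1.1667) + (-2)·(3.1667)) / 5 = -25/5 = -5
  S[C,C] = ((0.1667)·(0.1667) + (-1.8333)·(-1.8333) + (1.1667)·(1.1667) + (-3.8333)·(-3.8333) + (1.1667)·(1.1667) + (3.1667)·(3.1667)) / 5 = 30.8333/5 = 6.1667

S is symmetric (S[j,i] = S[i,j]). Assembling:

S = [[2.9667, -2.8, 1.6333],
 [-2.8, 5.2, -5],
 [1.6333, -5, 6.1667]]


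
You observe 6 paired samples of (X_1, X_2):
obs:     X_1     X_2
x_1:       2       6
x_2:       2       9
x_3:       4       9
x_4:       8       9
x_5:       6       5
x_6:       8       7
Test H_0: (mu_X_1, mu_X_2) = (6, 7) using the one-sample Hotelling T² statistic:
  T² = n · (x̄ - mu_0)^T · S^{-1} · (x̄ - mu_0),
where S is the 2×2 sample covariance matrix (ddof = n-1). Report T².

Step 1 — sample mean vector:
  mean(X_1) = (2 + 2 + 4 + 8 + 6 + 8) / 6 = 30/6 = 5
  mean(X_2) = (6 + 9 + 9 + 9 + 5 + 7) / 6 = 45/6 = 7.5
  x̄ = (5, 7.5),  deviation x̄ - mu_0 = (5, 7.5) - (6, 7) = (-1, 0.5).

Step 2 — sample covariance matrix, S[i,j] = (1/(n-1)) · Σ_k (x_{k,i} - mean_i) · (x_{k,j} - mean_j), divisor n-1 = 5:
  S[X_1,X_1] = ((-3)·(-3) + (-3)·(-3) + (-1)·(-1) + (3)·(3) + (1)·(1) + (3)·(3)) / 5 = 38/5 = 7.6
  S[X_1,X_2] = ((-3)·(-1.5) + (-3)·(1.5) + (-1)·(1.5) + (3)·(1.5) + (1)·(-2.5) + (3)·(-0.5)) / 5 = -1/5 = -0.2
  S[X_2,X_2] = ((-1.5)·(-1.5) + (1.5)·(1.5) + (1.5)·(1.5) + (1.5)·(1.5) + (-2.5)·(-2.5) + (-0.5)·(-0.5)) / 5 = 15.5/5 = 3.1
  S = [[7.6, -0.2],
 [-0.2, 3.1]].

Step 3 — invert S. det(S) = 7.6·3.1 - (-0.2)² = 23.52.
  S^{-1} = (1/det) · [[d, -b], [-b, a]] = [[0.1318, 0.0085],
 [0.0085, 0.3231]].

Step 4 — quadratic form (x̄ - mu_0)^T · S^{-1} · (x̄ - mu_0):
  S^{-1} · (x̄ - mu_0) = (-0.1276, 0.1531),
  (x̄ - mu_0)^T · [...] = (-1)·(-0.1276) + (0.5)·(0.1531) = 0.2041.

Step 5 — scale by n: T² = 6 · 0.2041 = 1.2245.

T² ≈ 1.2245


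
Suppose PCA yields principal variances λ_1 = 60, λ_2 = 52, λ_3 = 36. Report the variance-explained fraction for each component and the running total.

Step 1 — total variance = trace(Sigma) = Σ λ_i = 60 + 52 + 36 = 148.

Step 2 — fraction explained by component i = λ_i / Σ λ:
  PC1: 60/148 = 0.4054
  PC2: 52/148 = 0.3514
  PC3: 36/148 = 0.2432

Step 3 — cumulative fraction after k components = (λ_1 + ... + λ_k) / Σ λ:
  k = 1: 60/148 = 0.4054
  k = 2: (60 + 52)/148 = 112/148 = 0.7568
  k = 3: (60 + 52 + 36)/148 = 148/148 = 1

Summary (fraction, with percent):

explained: PC1 0.4054 (40.54%), PC2 0.3514 (35.14%), PC3 0.2432 (24.32%);  cumulative: 0.4054, 0.7568, 1


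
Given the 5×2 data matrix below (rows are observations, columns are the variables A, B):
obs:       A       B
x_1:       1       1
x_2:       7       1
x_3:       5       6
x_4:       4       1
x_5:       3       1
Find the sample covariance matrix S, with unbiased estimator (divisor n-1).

Step 1 — column means:
  mean(A) = (1 + 7 + 5 + 4 + 3) / 5 = 20/5 = 4
  mean(B) = (1 + 1 + 6 + 1 + 1) / 5 = 10/5 = 2

Step 2 — sample covariance S[i,j] = (1/(n-1)) · Σ_k (x_{k,i} - mean_i) · (x_{k,j} - mean_j), with n-1 = 4.
  S[A,A] = ((-3)·(-3) + (3)·(3) + (1)·(1) + (0)·(0) + (-1)·(-1)) / 4 = 20/4 = 5
  S[A,B] = ((-3)·(-1) + (3)·(-1) + (1)·(4) + (0)·(-1) + (-1)·(-1)) / 4 = 5/4 = 1.25
  S[B,B] = ((-1)·(-1) + (-1)·(-1) + (4)·(4) + (-1)·(-1) + (-1)·(-1)) / 4 = 20/4 = 5

S is symmetric (S[j,i] = S[i,j]). Assembling:

S = [[5, 1.25],
 [1.25, 5]]


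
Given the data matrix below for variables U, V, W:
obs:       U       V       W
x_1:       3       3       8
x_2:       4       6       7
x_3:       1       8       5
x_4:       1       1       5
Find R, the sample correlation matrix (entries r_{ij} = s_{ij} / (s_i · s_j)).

Step 1 — column means:
  mean(U) = (3 + 4 + 1 + 1) / 4 = 9/4 = 2.25
  mean(V) = (3 + 6 + 8 + 1) / 4 = 18/4 = 4.5
  mean(W) = (8 + 7 + 5 + 5) / 4 = 25/4 = 6.25

Step 2 — sample variances and covariances s[i,j] = (1/(n-1)) · Σ_k (x_{k,i} - mean_i) · (x_{k,j} - mean_j), with n-1 = 3:
  s[U,U] = ((0.75)·(0.75) + (1.75)·(1.75) + (-1.25)·(-1.25) + (-1.25)·(-1.25)) / 3 = 6.75/3 = 2.25
  s[U,V] = ((0.75)·(-1.5) + (1.75)·(1.5) + (-1.25)·(3.5) + (-1.25)·(-3.5)) / 3 = 1.5/3 = 0.5
  s[U,W] = ((0.75)·(1.75) + (1.75)·(0.75) + (-1.25)·(-1.25) + (-1.25)·(-1.25)) / 3 = 5.75/3 = 1.9167
  s[V,V] = ((-1.5)·(-1.5) + (1.5)·(1.5) + (3.5)·(3.5) + (-3.5)·(-3.5)) / 3 = 29/3 = 9.6667
  s[V,W] = ((-1.5)·(1.75) + (1.5)·(0.75) + (3.5)·(-1.25) + (-3.5)·(-1.25)) / 3 = -1.5/3 = -0.5
  s[W,W] = ((1.75)·(1.75) + (0.75)·(0.75) + (-1.25)·(-1.25) + (-1.25)·(-1.25)) / 3 = 6.75/3 = 2.25
  Sample standard deviations s_i = √(s[i,i]):
  s(U) = √(2.25) = 1.5
  s(V) = √(9.6667) = 3.1091
  s(W) = √(2.25) = 1.5

Step 3 — r_{ij} = s_{ij} / (s_i · s_j):
  r[U,U] = 1 (diagonal).
  r[U,V] = 0.5 / (1.5 · 3.1091) = 0.5 / 4.6637 = 0.1072
  r[U,W] = 1.9167 / (1.5 · 1.5) = 1.9167 / 2.25 = 0.8519
  r[V,V] = 1 (diagonal).
  r[V,W] = -0.5 / (3.1091 · 1.5) = -0.5 / 4.6637 = -0.1072
  r[W,W] = 1 (diagonal).

R is symmetric with unit diagonal. Assembling:

R = [[1, 0.1072, 0.8519],
 [0.1072, 1, -0.1072],
 [0.8519, -0.1072, 1]]


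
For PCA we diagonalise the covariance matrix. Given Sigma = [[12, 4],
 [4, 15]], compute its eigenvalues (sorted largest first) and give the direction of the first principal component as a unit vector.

Step 1 — characteristic polynomial of 2×2 Sigma:
  det(Sigma - λI) = λ² - trace · λ + det = 0.
  trace = 12 + 15 = 27, det = 12·15 - (4)² = 164.
Step 2 — discriminant:
  Δ = trace² - 4·det = 729 - 656 = 73.
Step 3 — eigenvalues:
  λ = (trace ± √Δ)/2 = (27 ± 8.544)/2,
  λ_1 = 17.772,  λ_2 = 9.228.

Step 4 — unit eigenvector for λ_1: solve (Sigma - λ_1 I)v = 0. First row:
  (12 - 17.772)·v_x + (4)·v_y = 0, i.e. (-5.772)·v_x + (4)·v_y = 0,
  so v ∝ (b, λ_1 - a) = (4, 5.772) = u.
  ||u|| = √((4)² + (5.772)²) = √(49.316) ≈ 7.0225,
  v_1 = u/||u|| ≈ (0.5696, 0.8219) (||v_1|| = 1).

λ_1 = 17.772,  λ_2 = 9.228;  v_1 ≈ (0.5696, 0.8219)


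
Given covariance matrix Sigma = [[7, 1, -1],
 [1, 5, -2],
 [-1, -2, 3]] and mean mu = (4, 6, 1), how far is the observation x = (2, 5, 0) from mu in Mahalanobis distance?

Step 1 — centre the observation: (x - mu) = (-2, -1, -1).

Step 2 — invert Sigma (cofactor / det for 3×3, or solve directly):
  Sigma^{-1} = [[0.1507, -0.0137, 0.0411],
 [-0.0137, 0.274, 0.1781],
 [0.0411, 0.1781, 0.4658]].

Step 3 — form the quadratic (x - mu)^T · Sigma^{-1} · (x - mu):
  Sigma^{-1} · (x - mu) = (-0.3288, -0.4247, -0.726).
  (x - mu)^T · [Sigma^{-1} · (x - mu)] = (-2)·(-0.3288) + (-1)·(-0.4247) + (-1)·(-0.726) = 1.8082.

Step 4 — take square root: d = √(1.8082) ≈ 1.3447.

d(x, mu) = √(1.8082) ≈ 1.3447


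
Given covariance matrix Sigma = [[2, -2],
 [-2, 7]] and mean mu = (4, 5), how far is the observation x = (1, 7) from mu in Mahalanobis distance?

Step 1 — centre the observation: (x - mu) = (-3, 2).

Step 2 — invert Sigma. det(Sigma) = 2·7 - (-2)² = 10.
  Sigma^{-1} = (1/det) · [[d, -b], [-b, a]] = [[0.7, 0.2],
 [0.2, 0.2]].

Step 3 — form the quadratic (x - mu)^T · Sigma^{-1} · (x - mu):
  Sigma^{-1} · (x - mu) = (-1.7, -0.2).
  (x - mu)^T · [Sigma^{-1} · (x - mu)] = (-3)·(-1.7) + (2)·(-0.2) = 4.7.

Step 4 — take square root: d = √(4.7) ≈ 2.1679.

d(x, mu) = √(4.7) ≈ 2.1679


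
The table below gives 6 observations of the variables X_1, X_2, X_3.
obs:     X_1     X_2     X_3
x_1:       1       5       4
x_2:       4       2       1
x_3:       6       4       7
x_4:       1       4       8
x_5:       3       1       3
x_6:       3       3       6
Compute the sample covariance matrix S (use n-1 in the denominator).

Step 1 — column means:
  mean(X_1) = (1 + 4 + 6 + 1 + 3 + 3) / 6 = 18/6 = 3
  mean(X_2) = (5 + 2 + 4 + 4 + 1 + 3) / 6 = 19/6 = 3.1667
  mean(X_3) = (4 + 1 + 7 + 8 + 3 + 6) / 6 = 29/6 = 4.8333

Step 2 — sample covariance S[i,j] = (1/(n-1)) · Σ_k (x_{k,i} - mean_i) · (x_{k,j} - mean_j), with n-1 = 5.
  S[X_1,X_1] = ((-2)·(-2) + (1)·(1) + (3)·(3) + (-2)·(-2) + (0)·(0) + (0)·(0)) / 5 = 18/5 = 3.6
  S[X_1,X_2] = ((-2)·(1.8333) + (1)·(-1.1667) + (3)·(0.8333) + (-2)·(0.8333) + (0)·(-2.1667) + (0)·(-0.1667)) / 5 = -4/5 = -0.8
  S[X_1,X_3] = ((-2)·(-0.8333) + (1)·(-3.8333) + (3)·(2.1667) + (-2)·(3.1667) + (0)·(-1.8333) + (0)·(1.1667)) / 5 = -2/5 = -0.4
  S[X_2,X_2] = ((1.8333)·(1.8333) + (-1.1667)·(-1.1667) + (0.8333)·(0.8333) + (0.8333)·(0.8333) + (-2.1667)·(-2.1667) + (-0.1667)·(-0.1667)) / 5 = 10.8333/5 = 2.1667
  S[X_2,X_3] = ((1.8333)·(-0.8333) + (-1.1667)·(-3.8333) + (0.8333)·(2.1667) + (0.8333)·(3.1667) + (-2.1667)·(-1.8333) + (-0.1667)·(1.1667)) / 5 = 11.1667/5 = 2.2333
  S[X_3,X_3] = ((-0.8333)·(-0.8333) + (-3.8333)·(-3.8333) + (2.1667)·(2.1667) + (3.1667)·(3.1667) + (-1.8333)·(-1.8333) + (1.1667)·(1.1667)) / 5 = 34.8333/5 = 6.9667

S is symmetric (S[j,i] = S[i,j]). Assembling:

S = [[3.6, -0.8, -0.4],
 [-0.8, 2.1667, 2.2333],
 [-0.4, 2.2333, 6.9667]]


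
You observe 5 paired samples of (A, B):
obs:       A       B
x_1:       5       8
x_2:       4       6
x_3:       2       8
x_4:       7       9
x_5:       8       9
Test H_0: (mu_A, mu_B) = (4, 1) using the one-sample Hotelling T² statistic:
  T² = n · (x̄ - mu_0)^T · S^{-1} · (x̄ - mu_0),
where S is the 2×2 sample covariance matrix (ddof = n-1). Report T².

Step 1 — sample mean vector:
  mean(A) = (5 + 4 + 2 + 7 + 8) / 5 = 26/5 = 5.2
  mean(B) = (8 + 6 + 8 + 9 + 9) / 5 = 40/5 = 8
  x̄ = (5.2, 8),  deviation x̄ - mu_0 = (5.2, 8) - (4, 1) = (1.2, 7).

Step 2 — sample covariance matrix, S[i,j] = (1/(n-1)) · Σ_k (x_{k,i} - mean_i) · (x_{k,j} - mean_j), divisor n-1 = 4:
  S[A,A] = ((-0.2)·(-0.2) + (-1.2)·(-1.2) + (-3.2)·(-3.2) + (1.8)·(1.8) + (2.8)·(2.8)) / 4 = 22.8/4 = 5.7
  S[A,B] = ((-0.2)·(0) + (-1.2)·(-2) + (-3.2)·(0) + (1.8)·(1) + (2.8)·(1)) / 4 = 7/4 = 1.75
  S[B,B] = ((0)·(0) + (-2)·(-2) + (0)·(0) + (1)·(1) + (1)·(1)) / 4 = 6/4 = 1.5
  S = [[5.7, 1.75],
 [1.75, 1.5]].

Step 3 — invert S. det(S) = 5.7·1.5 - (1.75)² = 5.4875.
  S^{-1} = (1/det) · [[d, -b], [-b, a]] = [[0.2733, -0.3189],
 [-0.3189, 1.0387]].

Step 4 — quadratic form (x̄ - mu_0)^T · S^{-1} · (x̄ - mu_0):
  S^{-1} · (x̄ - mu_0) = (-1.9043, 6.8884),
  (x̄ - mu_0)^T · [...] = (1.2)·(-1.9043) + (7)·(6.8884) = 45.9335.

Step 5 — scale by n: T² = 5 · 45.9335 = 229.6674.

T² ≈ 229.6674


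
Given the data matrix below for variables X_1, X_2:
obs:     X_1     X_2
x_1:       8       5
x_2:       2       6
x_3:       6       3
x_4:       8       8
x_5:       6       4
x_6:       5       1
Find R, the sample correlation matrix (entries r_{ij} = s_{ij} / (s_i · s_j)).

Step 1 — column means:
  mean(X_1) = (8 + 2 + 6 + 8 + 6 + 5) / 6 = 35/6 = 5.8333
  mean(X_2) = (5 + 6 + 3 + 8 + 4 + 1) / 6 = 27/6 = 4.5

Step 2 — sample variances and covariances s[i,j] = (1/(n-1)) · Σ_k (x_{k,i} - mean_i) · (x_{k,j} - mean_j), with n-1 = 5:
  s[X_1,X_1] = ((2.1667)·(2.1667) + (-3.8333)·(-3.8333) + (0.1667)·(0.1667) + (2.1667)·(2.1667) + (0.1667)·(0.1667) + (-0.8333)·(-0.8333)) / 5 = 24.8333/5 = 4.9667
  s[X_1,X_2] = ((2.1667)·(0.5) + (-3.8333)·(1.5) + (0.1667)·(-1.5) + (2.1667)·(3.5) + (0.1667)·(-0.5) + (-0.8333)·(-3.5)) / 5 = 5.5/5 = 1.1
  s[X_2,X_2] = ((0.5)·(0.5) + (1.5)·(1.5) + (-1.5)·(-1.5) + (3.5)·(3.5) + (-0.5)·(-0.5) + (-3.5)·(-3.5)) / 5 = 29.5/5 = 5.9
  Sample standard deviations s_i = √(s[i,i]):
  s(X_1) = √(4.9667) = 2.2286
  s(X_2) = √(5.9) = 2.429

Step 3 — r_{ij} = s_{ij} / (s_i · s_j):
  r[X_1,X_1] = 1 (diagonal).
  r[X_1,X_2] = 1.1 / (2.2286 · 2.429) = 1.1 / 5.4133 = 0.2032
  r[X_2,X_2] = 1 (diagonal).

R is symmetric with unit diagonal. Assembling:

R = [[1, 0.2032],
 [0.2032, 1]]


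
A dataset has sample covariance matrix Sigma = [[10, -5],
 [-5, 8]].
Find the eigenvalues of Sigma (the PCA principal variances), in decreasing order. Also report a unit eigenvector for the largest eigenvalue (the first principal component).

Step 1 — characteristic polynomial of 2×2 Sigma:
  det(Sigma - λI) = λ² - trace · λ + det = 0.
  trace = 10 + 8 = 18, det = 10·8 - (-5)² = 55.
Step 2 — discriminant:
  Δ = trace² - 4·det = 324 - 220 = 104.
Step 3 — eigenvalues:
  λ = (trace ± √Δ)/2 = (18 ± 10.198)/2,
  λ_1 = 14.099,  λ_2 = 3.901.

Step 4 — unit eigenvector for λ_1: solve (Sigma - λ_1 I)v = 0. First row:
  (10 - 14.099)·v_x + (-5)·v_y = 0, i.e. (-4.099)·v_x + (-5)·v_y = 0,
  so v ∝ (b, λ_1 - a) = (-5, 4.099); multiply by -1 so the first entry is positive: u = (5, -4.099).
  ||u|| = √((5)² + (-4.099)²) = √(41.802) ≈ 6.4654,
  v_1 = u/||u|| ≈ (0.7733, -0.634) (||v_1|| = 1).

λ_1 = 14.099,  λ_2 = 3.901;  v_1 ≈ (0.7733, -0.634)


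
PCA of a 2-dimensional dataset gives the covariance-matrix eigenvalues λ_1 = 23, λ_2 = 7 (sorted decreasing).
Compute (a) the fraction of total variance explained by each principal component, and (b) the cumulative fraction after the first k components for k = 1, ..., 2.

Step 1 — total variance = trace(Sigma) = Σ λ_i = 23 + 7 = 30.

Step 2 — fraction explained by component i = λ_i / Σ λ:
  PC1: 23/30 = 0.7667
  PC2: 7/30 = 0.2333

Step 3 — cumulative fraction after k components = (λ_1 + ... + λ_k) / Σ λ:
  k = 1: 23/30 = 0.7667
  k = 2: (23 + 7)/30 = 30/30 = 1

Summary (fraction, with percent):

explained: PC1 0.7667 (76.67%), PC2 0.2333 (23.33%);  cumulative: 0.7667, 1


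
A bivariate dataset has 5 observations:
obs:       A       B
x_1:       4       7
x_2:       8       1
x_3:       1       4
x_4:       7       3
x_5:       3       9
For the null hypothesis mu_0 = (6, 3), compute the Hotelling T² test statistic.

Step 1 — sample mean vector:
  mean(A) = (4 + 8 + 1 + 7 + 3) / 5 = 23/5 = 4.6
  mean(B) = (7 + 1 + 4 + 3 + 9) / 5 = 24/5 = 4.8
  x̄ = (4.6, 4.8),  deviation x̄ - mu_0 = (4.6, 4.8) - (6, 3) = (-1.4, 1.8).

Step 2 — sample covariance matrix, S[i,j] = (1/(n-1)) · Σ_k (x_{k,i} - mean_i) · (x_{k,j} - mean_j), divisor n-1 = 4:
  S[A,A] = ((-0.6)·(-0.6) + (3.4)·(3.4) + (-3.6)·(-3.6) + (2.4)·(2.4) + (-1.6)·(-1.6)) / 4 = 33.2/4 = 8.3
  S[A,B] = ((-0.6)·(2.2) + (3.4)·(-3.8) + (-3.6)·(-0.8) + (2.4)·(-1.8) + (-1.6)·(4.2)) / 4 = -22.4/4 = -5.6
  S[B,B] = ((2.2)·(2.2) + (-3.8)·(-3.8) + (-0.8)·(-0.8) + (-1.8)·(-1.8) + (4.2)·(4.2)) / 4 = 40.8/4 = 10.2
  S = [[8.3, -5.6],
 [-5.6, 10.2]].

Step 3 — invert S. det(S) = 8.3·10.2 - (-5.6)² = 53.3.
  S^{-1} = (1/det) · [[d, -b], [-b, a]] = [[0.1914, 0.1051],
 [0.1051, 0.1557]].

Step 4 — quadratic form (x̄ - mu_0)^T · S^{-1} · (x̄ - mu_0):
  S^{-1} · (x̄ - mu_0) = (-0.0788, 0.1332),
  (x̄ - mu_0)^T · [...] = (-1.4)·(-0.0788) + (1.8)·(0.1332) = 0.3501.

Step 5 — scale by n: T² = 5 · 0.3501 = 1.7505.

T² ≈ 1.7505


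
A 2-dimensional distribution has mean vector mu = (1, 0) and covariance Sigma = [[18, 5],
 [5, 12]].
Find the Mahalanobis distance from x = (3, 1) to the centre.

Step 1 — centre the observation: (x - mu) = (2, 1).

Step 2 — invert Sigma. det(Sigma) = 18·12 - (5)² = 191.
  Sigma^{-1} = (1/det) · [[d, -b], [-b, a]] = [[0.0628, -0.0262],
 [-0.0262, 0.0942]].

Step 3 — form the quadratic (x - mu)^T · Sigma^{-1} · (x - mu):
  Sigma^{-1} · (x - mu) = (0.0995, 0.0419).
  (x - mu)^T · [Sigma^{-1} · (x - mu)] = (2)·(0.0995) + (1)·(0.0419) = 0.2408.

Step 4 — take square root: d = √(0.2408) ≈ 0.4908.

d(x, mu) = √(0.2408) ≈ 0.4908


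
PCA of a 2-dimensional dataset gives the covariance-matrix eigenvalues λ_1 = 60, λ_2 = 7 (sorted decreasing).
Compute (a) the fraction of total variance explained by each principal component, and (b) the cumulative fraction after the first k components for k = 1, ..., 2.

Step 1 — total variance = trace(Sigma) = Σ λ_i = 60 + 7 = 67.

Step 2 — fraction explained by component i = λ_i / Σ λ:
  PC1: 60/67 = 0.8955
  PC2: 7/67 = 0.1045

Step 3 — cumulative fraction after k components = (λ_1 + ... + λ_k) / Σ λ:
  k = 1: 60/67 = 0.8955
  k = 2: (60 + 7)/67 = 67/67 = 1

Summary (fraction, with percent):

explained: PC1 0.8955 (89.55%), PC2 0.1045 (10.45%);  cumulative: 0.8955, 1


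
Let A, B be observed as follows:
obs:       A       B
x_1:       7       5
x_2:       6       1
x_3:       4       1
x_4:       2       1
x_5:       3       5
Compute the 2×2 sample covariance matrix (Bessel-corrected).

Step 1 — column means:
  mean(A) = (7 + 6 + 4 + 2 + 3) / 5 = 22/5 = 4.4
  mean(B) = (5 + 1 + 1 + 1 + 5) / 5 = 13/5 = 2.6

Step 2 — sample covariance S[i,j] = (1/(n-1)) · Σ_k (x_{k,i} - mean_i) · (x_{k,j} - mean_j), with n-1 = 4.
  S[A,A] = ((2.6)·(2.6) + (1.6)·(1.6) + (-0.4)·(-0.4) + (-2.4)·(-2.4) + (-1.4)·(-1.4)) / 4 = 17.2/4 = 4.3
  S[A,B] = ((2.6)·(2.4) + (1.6)·(-1.6) + (-0.4)·(-1.6) + (-2.4)·(-1.6) + (-1.4)·(2.4)) / 4 = 4.8/4 = 1.2
  S[B,B] = ((2.4)·(2.4) + (-1.6)·(-1.6) + (-1.6)·(-1.6) + (-1.6)·(-1.6) + (2.4)·(2.4)) / 4 = 19.2/4 = 4.8

S is symmetric (S[j,i] = S[i,j]). Assembling:

S = [[4.3, 1.2],
 [1.2, 4.8]]


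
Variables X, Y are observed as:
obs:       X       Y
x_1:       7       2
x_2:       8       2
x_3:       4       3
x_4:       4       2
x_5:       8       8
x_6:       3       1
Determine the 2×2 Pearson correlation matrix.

Step 1 — column means:
  mean(X) = (7 + 8 + 4 + 4 + 8 + 3) / 6 = 34/6 = 5.6667
  mean(Y) = (2 + 2 + 3 + 2 + 8 + 1) / 6 = 18/6 = 3

Step 2 — sample variances and covariances s[i,j] = (1/(n-1)) · Σ_k (x_{k,i} - mean_i) · (x_{k,j} - mean_j), with n-1 = 5:
  s[X,X] = ((1.3333)·(1.3333) + (2.3333)·(2.3333) + (-1.6667)·(-1.6667) + (-1.6667)·(-1.6667) + (2.3333)·(2.3333) + (-2.6667)·(-2.6667)) / 5 = 25.3333/5 = 5.0667
  s[X,Y] = ((1.3333)·(-1) + (2.3333)·(-1) + (-1.6667)·(0) + (-1.6667)·(-1) + (2.3333)·(5) + (-2.6667)·(-2)) / 5 = 15/5 = 3
  s[Y,Y] = ((-1)·(-1) + (-1)·(-1) + (0)·(0) + (-1)·(-1) + (5)·(5) + (-2)·(-2)) / 5 = 32/5 = 6.4
  Sample standard deviations s_i = √(s[i,i]):
  s(X) = √(5.0667) = 2.2509
  s(Y) = √(6.4) = 2.5298

Step 3 — r_{ij} = s_{ij} / (s_i · s_j):
  r[X,X] = 1 (diagonal).
  r[X,Y] = 3 / (2.2509 · 2.5298) = 3 / 5.6944 = 0.5268
  r[Y,Y] = 1 (diagonal).

R is symmetric with unit diagonal. Assembling:

R = [[1, 0.5268],
 [0.5268, 1]]


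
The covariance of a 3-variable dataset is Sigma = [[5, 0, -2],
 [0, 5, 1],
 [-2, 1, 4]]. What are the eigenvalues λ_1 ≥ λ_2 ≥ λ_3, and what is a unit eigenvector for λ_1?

Step 1 — characteristic polynomial p(λ) = det(λI - Sigma) = λ³ - tr·λ² + c_1·λ - det, where tr = trace, c_1 = sum of the principal 2×2 minors, det = det(Sigma):
  tr = 5 + 5 + 4 = 14,
  c_1 = (5·5 - (0)²) + (5·4 - (-2)²) + (5·4 - (1)²) = 25 + 16 + 19 = 60,
  det = 5·(5·4 - (1)²) - (0)·((0)·4 - (1)·(-2)) + (-2)·((0)·(1) - 5·(-2)) = 5·(19) - (0)·(2) + (-2)·(10) = 75.
  So p(λ) = λ³ - 14λ² + 60λ - 75.
Step 2 — look for an integer root (rational root theorem: any rational root is an integer divisor of 75). Testing λ = 5:
  p(5) = 125 - 350 + 300 - 75 = 0  ✓
  Dividing out (λ - 5): p(λ) = (λ - 5)(λ² - 9λ + 15).
Step 3 — remaining eigenvalues from the quadratic λ² - 9λ + 15 = 0:
  Δ = 9² - 4·15 = 81 - 60 = 21,  λ = (9 ± √21)/2 = (9 ± 4.5826)/2 ≈ 6.7913 or 2.2087.
  Sorted: λ_1 = 6.7913,  λ_2 = 5,  λ_3 = 2.2087  (check: sum = 14 = tr ✓).

Step 4 — unit eigenvector for λ_1 ≈ 6.7913: v spans the null space of (Sigma - λ_1 I), whose rows are
  r_1 = (-1.7913, 0, -2),  r_2 = (0, -1.7913, 1),  r_3 = (-2, 1, -2.7913).
  v is orthogonal to every row, so take v ∝ r_1 × r_2 = ((0)·(1) - (-2)·(-1.7913), (-2)·(0) - (-1.7913)·(1), (-1.7913)·(-1.7913) - (0)·(0)) ≈ (-3.5826, 1.7913, 3.2087).
  Rescale (multiply by -1 so the first nonzero entry is positive): u = (3.5826, -1.7913, -3.2087).
  ||u|| = √((3.5826)² + (-1.7913)² + (-3.2087)²) = √(26.3394) ≈ 5.1322,  v_1 = u/||u|| ≈ (0.6981, -0.349, -0.6252) (||v_1|| = 1).

λ_1 = 6.7913,  λ_2 = 5,  λ_3 = 2.2087;  v_1 ≈ (0.6981, -0.349, -0.6252)


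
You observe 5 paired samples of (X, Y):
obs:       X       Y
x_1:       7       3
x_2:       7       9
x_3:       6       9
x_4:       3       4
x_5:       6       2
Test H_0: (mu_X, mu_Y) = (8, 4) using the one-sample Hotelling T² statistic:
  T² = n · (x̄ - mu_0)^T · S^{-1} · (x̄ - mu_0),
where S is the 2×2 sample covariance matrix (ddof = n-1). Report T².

Step 1 — sample mean vector:
  mean(X) = (7 + 7 + 6 + 3 + 6) / 5 = 29/5 = 5.8
  mean(Y) = (3 + 9 + 9 + 4 + 2) / 5 = 27/5 = 5.4
  x̄ = (5.8, 5.4),  deviation x̄ - mu_0 = (5.8, 5.4) - (8, 4) = (-2.2, 1.4).

Step 2 — sample covariance matrix, S[i,j] = (1/(n-1)) · Σ_k (x_{k,i} - mean_i) · (x_{k,j} - mean_j), divisor n-1 = 4:
  S[X,X] = ((1.2)·(1.2) + (1.2)·(1.2) + (0.2)·(0.2) + (-2.8)·(-2.8) + (0.2)·(0.2)) / 4 = 10.8/4 = 2.7
  S[X,Y] = ((1.2)·(-2.4) + (1.2)·(3.6) + (0.2)·(3.6) + (-2.8)·(-1.4) + (0.2)·(-3.4)) / 4 = 5.4/4 = 1.35
  S[Y,Y] = ((-2.4)·(-2.4) + (3.6)·(3.6) + (3.6)·(3.6) + (-1.4)·(-1.4) + (-3.4)·(-3.4)) / 4 = 45.2/4 = 11.3
  S = [[2.7, 1.35],
 [1.35, 11.3]].

Step 3 — invert S. det(S) = 2.7·11.3 - (1.35)² = 28.6875.
  S^{-1} = (1/det) · [[d, -b], [-b, a]] = [[0.3939, -0.0471],
 [-0.0471, 0.0941]].

Step 4 — quadratic form (x̄ - mu_0)^T · S^{-1} · (x̄ - mu_0):
  S^{-1} · (x̄ - mu_0) = (-0.9325, 0.2353),
  (x̄ - mu_0)^T · [...] = (-2.2)·(-0.9325) + (1.4)·(0.2353) = 2.3808.

Step 5 — scale by n: T² = 5 · 2.3808 = 11.9041.

T² ≈ 11.9041


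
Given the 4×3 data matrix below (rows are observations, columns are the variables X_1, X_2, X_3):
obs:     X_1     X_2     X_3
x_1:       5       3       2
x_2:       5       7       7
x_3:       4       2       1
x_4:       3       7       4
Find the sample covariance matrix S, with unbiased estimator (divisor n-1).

Step 1 — column means:
  mean(X_1) = (5 + 5 + 4 + 3) / 4 = 17/4 = 4.25
  mean(X_2) = (3 + 7 + 2 + 7) / 4 = 19/4 = 4.75
  mean(X_3) = (2 + 7 + 1 + 4) / 4 = 14/4 = 3.5

Step 2 — sample covariance S[i,j] = (1/(n-1)) · Σ_k (x_{k,i} - mean_i) · (x_{k,j} - mean_j), with n-1 = 3.
  S[X_1,X_1] = ((0.75)·(0.75) + (0.75)·(0.75) + (-0.25)·(-0.25) + (-1.25)·(-1.25)) / 3 = 2.75/3 = 0.9167
  S[X_1,X_2] = ((0.75)·(-1.75) + (0.75)·(2.25) + (-0.25)·(-2.75) + (-1.25)·(2.25)) / 3 = -1.75/3 = -0.5833
  S[X_1,X_3] = ((0.75)·(-1.5) + (0.75)·(3.5) + (-0.25)·(-2.5) + (-1.25)·(0.5)) / 3 = 1.5/3 = 0.5
  S[X_2,X_2] = ((-1.75)·(-1.75) + (2.25)·(2.25) + (-2.75)·(-2.75) + (2.25)·(2.25)) / 3 = 20.75/3 = 6.9167
  S[X_2,X_3] = ((-1.75)·(-1.5) + (2.25)·(3.5) + (-2.75)·(-2.5) + (2.25)·(0.5)) / 3 = 18.5/3 = 6.1667
  S[X_3,X_3] = ((-1.5)·(-1.5) + (3.5)·(3.5) + (-2.5)·(-2.5) + (0.5)·(0.5)) / 3 = 21/3 = 7

S is symmetric (S[j,i] = S[i,j]). Assembling:

S = [[0.9167, -0.5833, 0.5],
 [-0.5833, 6.9167, 6.1667],
 [0.5, 6.1667, 7]]


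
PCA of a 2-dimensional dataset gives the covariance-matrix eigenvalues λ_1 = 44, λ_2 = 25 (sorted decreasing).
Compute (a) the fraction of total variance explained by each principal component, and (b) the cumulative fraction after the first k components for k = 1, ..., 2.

Step 1 — total variance = trace(Sigma) = Σ λ_i = 44 + 25 = 69.

Step 2 — fraction explained by component i = λ_i / Σ λ:
  PC1: 44/69 = 0.6377
  PC2: 25/69 = 0.3623

Step 3 — cumulative fraction after k components = (λ_1 + ... + λ_k) / Σ λ:
  k = 1: 44/69 = 0.6377
  k = 2: (44 + 25)/69 = 69/69 = 1

Summary (fraction, with percent):

explained: PC1 0.6377 (63.77%), PC2 0.3623 (36.23%);  cumulative: 0.6377, 1


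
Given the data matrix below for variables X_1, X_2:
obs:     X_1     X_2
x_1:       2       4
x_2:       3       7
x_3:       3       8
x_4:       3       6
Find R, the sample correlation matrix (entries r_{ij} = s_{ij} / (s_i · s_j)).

Step 1 — column means:
  mean(X_1) = (2 + 3 + 3 + 3) / 4 = 11/4 = 2.75
  mean(X_2) = (4 + 7 + 8 + 6) / 4 = 25/4 = 6.25

Step 2 — sample variances and covariances s[i,j] = (1/(n-1)) · Σ_k (x_{k,i} - mean_i) · (x_{k,j} - mean_j), with n-1 = 3:
  s[X_1,X_1] = ((-0.75)·(-0.75) + (0.25)·(0.25) + (0.25)·(0.25) + (0.25)·(0.25)) / 3 = 0.75/3 = 0.25
  s[X_1,X_2] = ((-0.75)·(-2.25) + (0.25)·(0.75) + (0.25)·(1.75) + (0.25)·(-0.25)) / 3 = 2.25/3 = 0.75
  s[X_2,X_2] = ((-2.25)·(-2.25) + (0.75)·(0.75) + (1.75)·(1.75) + (-0.25)·(-0.25)) / 3 = 8.75/3 = 2.9167
  Sample standard deviations s_i = √(s[i,i]):
  s(X_1) = √(0.25) = 0.5
  s(X_2) = √(2.9167) = 1.7078

Step 3 — r_{ij} = s_{ij} / (s_i · s_j):
  r[X_1,X_1] = 1 (diagonal).
  r[X_1,X_2] = 0.75 / (0.5 · 1.7078) = 0.75 / 0.8539 = 0.8783
  r[X_2,X_2] = 1 (diagonal).

R is symmetric with unit diagonal. Assembling:

R = [[1, 0.8783],
 [0.8783, 1]]
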